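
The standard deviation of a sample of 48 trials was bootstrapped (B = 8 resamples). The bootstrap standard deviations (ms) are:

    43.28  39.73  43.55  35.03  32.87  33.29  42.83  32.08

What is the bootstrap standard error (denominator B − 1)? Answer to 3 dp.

Bootstrap SE is the standard deviation of the 8 replicate standard deviations.
Mean of replicates: (43.28 + 39.73 + 43.55 + 35.03 + 32.87 + 33.29 + 42.83 + 32.08) / 8 = 302.6600 / 8 = 37.8325
Sum of squared deviations: (+5.4475)² + (+1.8975)² + (+5.7175)² + (−2.8025)² + (−4.9625)² + (−4.5425)² + (+4.9975)² + (−5.7525)² = 177.1465
Variance = 177.1465 / 7 = 25.3066
SE* = √25.3066

SE* = 5.031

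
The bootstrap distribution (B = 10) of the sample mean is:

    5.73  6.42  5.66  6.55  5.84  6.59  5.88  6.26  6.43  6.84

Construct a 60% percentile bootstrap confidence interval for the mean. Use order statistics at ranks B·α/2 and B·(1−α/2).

(5.73, 6.55)

Sorted replicates: 5.66, 5.73, 5.84, 5.88, 6.26, 6.42, 6.43, 6.55, 6.59, 6.84
α = 0.40; lower rank = 10 × 0.200 = 2; upper rank = 10 × 0.800 = 8.
The 2nd smallest replicate is 5.73; the 8th is 6.55.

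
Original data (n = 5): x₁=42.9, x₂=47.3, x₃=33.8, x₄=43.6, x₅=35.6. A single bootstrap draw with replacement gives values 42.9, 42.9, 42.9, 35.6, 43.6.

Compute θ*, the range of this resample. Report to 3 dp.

Range = 43.6 − 35.6 = 8.000

θ* = 8.000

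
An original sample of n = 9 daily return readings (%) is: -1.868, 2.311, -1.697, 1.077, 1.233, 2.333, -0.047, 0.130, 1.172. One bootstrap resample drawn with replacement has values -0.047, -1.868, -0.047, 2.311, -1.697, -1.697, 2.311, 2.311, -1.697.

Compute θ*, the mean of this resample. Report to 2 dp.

Mean = ((-0.047) + (-1.868) + (-0.047) + 2.311 + (-1.697) + (-1.697) + 2.311 + 2.311 + (-1.697)) / 9 = -0.1200 / 9 = -0.01

θ* = -0.01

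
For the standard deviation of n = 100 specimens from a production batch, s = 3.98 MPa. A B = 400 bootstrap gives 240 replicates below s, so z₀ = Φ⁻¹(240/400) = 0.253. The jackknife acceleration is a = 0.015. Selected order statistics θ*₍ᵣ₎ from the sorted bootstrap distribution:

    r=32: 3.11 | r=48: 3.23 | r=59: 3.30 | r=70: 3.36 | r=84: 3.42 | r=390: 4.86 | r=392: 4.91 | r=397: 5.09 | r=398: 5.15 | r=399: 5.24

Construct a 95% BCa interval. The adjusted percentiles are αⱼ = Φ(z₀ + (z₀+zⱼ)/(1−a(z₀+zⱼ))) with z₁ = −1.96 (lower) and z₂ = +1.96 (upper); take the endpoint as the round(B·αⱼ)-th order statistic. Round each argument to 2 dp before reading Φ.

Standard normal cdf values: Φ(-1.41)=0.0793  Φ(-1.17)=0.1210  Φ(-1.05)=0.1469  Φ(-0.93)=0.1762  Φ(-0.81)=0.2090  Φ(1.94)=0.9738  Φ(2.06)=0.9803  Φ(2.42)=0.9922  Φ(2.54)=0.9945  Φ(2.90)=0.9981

Lower: z₀ + z₁ = 0.253 + (-1.960) = -1.707; 1 − a(z₀+z₁) = 1 − (0.015)(-1.707) = 1.0256; argument = 0.253 + (-1.707)/1.0256 = -1.4114 → -1.41.
α₁ = Φ(-1.41) = 0.0793; rank = round(400 × 0.0793) = 32; θ*₍32₎ = 3.11.
Upper: z₀ + z₂ = 2.213; 1 − a(z₀+z₂) = 0.9668; argument = 2.5420 → 2.54; α₂ = 0.9945; rank = 398; θ*₍398₎ = 5.15.

(3.11, 5.15)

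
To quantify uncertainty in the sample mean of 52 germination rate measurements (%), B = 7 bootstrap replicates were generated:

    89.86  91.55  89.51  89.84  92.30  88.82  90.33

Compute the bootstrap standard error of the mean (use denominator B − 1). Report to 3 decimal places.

SE* = 1.210

Bootstrap SE is the standard deviation of the 7 replicate means.
Mean of replicates: (89.86 + 91.55 + 89.51 + 89.84 + 92.30 + 88.82 + 90.33) / 7 = 632.2100 / 7 = 90.3157
Sum of squared deviations: (−0.4557)² + (+1.2343)² + (−0.8057)² + (−0.4757)² + (+1.9843)² + (−1.4957)² + (+0.0143)² = 8.7814
Variance = 8.7814 / 6 = 1.4636
SE* = √1.4636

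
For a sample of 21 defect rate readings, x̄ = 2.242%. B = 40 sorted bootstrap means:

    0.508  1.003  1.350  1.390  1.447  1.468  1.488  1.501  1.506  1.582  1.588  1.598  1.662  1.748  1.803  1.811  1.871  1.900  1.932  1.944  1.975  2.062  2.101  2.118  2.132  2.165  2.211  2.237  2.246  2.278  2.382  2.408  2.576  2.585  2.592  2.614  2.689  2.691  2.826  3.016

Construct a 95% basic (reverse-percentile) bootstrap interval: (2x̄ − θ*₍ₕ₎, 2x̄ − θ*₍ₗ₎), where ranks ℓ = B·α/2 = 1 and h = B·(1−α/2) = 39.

(1.658, 3.976)

Percentile endpoints at ranks 1 and 39: θ*₍1₎ = 0.508, θ*₍39₎ = 2.826.
Basic interval reflects these around x̄:
  lower = 2 × 2.242 − 2.826 = 1.658
  upper = 2 × 2.242 − 0.508 = 3.976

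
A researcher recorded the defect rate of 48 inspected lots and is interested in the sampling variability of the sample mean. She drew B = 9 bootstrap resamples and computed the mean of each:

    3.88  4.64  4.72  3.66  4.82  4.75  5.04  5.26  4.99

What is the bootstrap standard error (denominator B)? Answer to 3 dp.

SE* = 0.501

Bootstrap SE is the standard deviation of the 9 replicate means.
Mean of replicates: (3.88 + 4.64 + 4.72 + 3.66 + 4.82 + 4.75 + 5.04 + 5.26 + 4.99) / 9 = 41.7600 / 9 = 4.6400
Sum of squared deviations: (−0.7600)² + (+0.0000)² + (+0.0800)² + (−0.9800)² + (+0.1800)² + (+0.1100)² + (+0.4000)² + (+0.6200)² + (+0.3500)² = 2.2558
Variance = 2.2558 / 9 = 0.2506
SE* = √0.2506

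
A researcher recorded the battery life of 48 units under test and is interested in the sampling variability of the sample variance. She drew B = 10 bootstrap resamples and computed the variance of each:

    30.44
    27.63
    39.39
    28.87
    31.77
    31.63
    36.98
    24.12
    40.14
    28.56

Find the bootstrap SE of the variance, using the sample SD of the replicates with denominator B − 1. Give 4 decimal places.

SE* = 5.2820

Bootstrap SE is the standard deviation of the 10 replicate variances.
Mean of replicates: (30.44 + 27.63 + 39.39 + 28.87 + 31.77 + 31.63 + 36.98 + 24.12 + 40.14 + 28.56) / 10 = 319.53000 / 10 = 31.95300
Sum of squared deviations: (−1.51300)² + (−4.32300)² + (+7.43700)² + (−3.08300)² + (−0.18300)² + (−0.32300)² + (+5.02700)² + (−7.83300)² + (+8.18700)² + (−3.39300)² = 251.09521
Variance = 251.09521 / 9 = 27.89947
SE* = √27.89947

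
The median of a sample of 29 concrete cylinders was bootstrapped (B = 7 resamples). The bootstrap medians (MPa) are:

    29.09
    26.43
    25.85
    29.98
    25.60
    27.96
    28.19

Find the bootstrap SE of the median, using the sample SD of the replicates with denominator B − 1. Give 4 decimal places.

Bootstrap SE is the standard deviation of the 7 replicate medians.
Mean of replicates: (29.09 + 26.43 + 25.85 + 29.98 + 25.60 + 27.96 + 28.19) / 7 = 193.10000 / 7 = 27.58571
Sum of squared deviations: (+1.50429)² + (−1.15571)² + (−1.73571)² + (+2.39429)² + (−1.98571)² + (+0.37429)² + (+0.60429)² = 16.79217
Variance = 16.79217 / 6 = 2.79870
SE* = √2.79870

SE* = 1.6729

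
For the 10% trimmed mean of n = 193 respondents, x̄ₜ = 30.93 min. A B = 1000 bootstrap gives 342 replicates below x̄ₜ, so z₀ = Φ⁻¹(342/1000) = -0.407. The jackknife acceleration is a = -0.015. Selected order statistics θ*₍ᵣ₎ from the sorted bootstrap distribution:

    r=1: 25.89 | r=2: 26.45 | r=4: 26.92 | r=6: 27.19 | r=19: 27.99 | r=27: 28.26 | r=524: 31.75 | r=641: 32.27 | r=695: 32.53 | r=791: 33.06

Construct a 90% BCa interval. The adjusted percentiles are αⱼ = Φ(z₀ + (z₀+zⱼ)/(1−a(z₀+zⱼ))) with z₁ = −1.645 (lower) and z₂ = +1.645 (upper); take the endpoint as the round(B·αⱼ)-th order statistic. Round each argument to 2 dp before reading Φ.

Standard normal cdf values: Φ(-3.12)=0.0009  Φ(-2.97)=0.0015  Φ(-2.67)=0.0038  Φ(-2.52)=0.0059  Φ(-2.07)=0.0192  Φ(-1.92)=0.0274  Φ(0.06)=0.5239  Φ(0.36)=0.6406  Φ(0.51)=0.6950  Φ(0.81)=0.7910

Lower: z₀ + z₁ = -0.407 + (-1.645) = -2.052; 1 − a(z₀+z₁) = 1 − (-0.015)(-2.052) = 0.9692; argument = -0.407 + (-2.052)/0.9692 = -2.5242 → -2.52.
α₁ = Φ(-2.52) = 0.0059; rank = round(1000 × 0.0059) = 6; θ*₍6₎ = 27.19.
Upper: z₀ + z₂ = 1.238; 1 − a(z₀+z₂) = 1.0186; argument = 0.8084 → 0.81; α₂ = 0.7910; rank = 791; θ*₍791₎ = 33.06.

(27.19, 33.06)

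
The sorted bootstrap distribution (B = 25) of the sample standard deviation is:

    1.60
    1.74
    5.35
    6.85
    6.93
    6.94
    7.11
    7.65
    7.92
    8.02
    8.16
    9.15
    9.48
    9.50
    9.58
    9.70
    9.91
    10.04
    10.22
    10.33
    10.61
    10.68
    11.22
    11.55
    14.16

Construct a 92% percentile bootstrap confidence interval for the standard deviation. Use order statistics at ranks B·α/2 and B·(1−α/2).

α = 0.08; lower rank = 25 × 0.040 = 1; upper rank = 25 × 0.960 = 24.
The 1st smallest replicate is 1.60; the 24th is 11.55.

(1.60, 11.55)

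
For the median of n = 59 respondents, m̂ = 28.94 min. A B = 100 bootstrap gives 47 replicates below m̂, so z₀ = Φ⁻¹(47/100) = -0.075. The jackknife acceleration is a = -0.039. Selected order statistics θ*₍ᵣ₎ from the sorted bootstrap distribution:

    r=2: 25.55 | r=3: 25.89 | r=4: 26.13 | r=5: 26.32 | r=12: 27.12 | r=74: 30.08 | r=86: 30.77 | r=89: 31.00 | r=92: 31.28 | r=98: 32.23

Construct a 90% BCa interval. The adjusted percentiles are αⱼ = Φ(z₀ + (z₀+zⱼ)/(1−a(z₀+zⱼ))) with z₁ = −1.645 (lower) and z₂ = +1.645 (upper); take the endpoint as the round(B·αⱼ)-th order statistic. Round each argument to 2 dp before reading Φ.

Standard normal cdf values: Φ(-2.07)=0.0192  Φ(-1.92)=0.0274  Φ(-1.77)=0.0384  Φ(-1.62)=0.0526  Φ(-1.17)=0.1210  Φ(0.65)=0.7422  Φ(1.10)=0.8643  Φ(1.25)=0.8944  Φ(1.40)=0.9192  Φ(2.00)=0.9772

(25.89, 31.28)

Lower: z₀ + z₁ = -0.075 + (-1.645) = -1.720; 1 − a(z₀+z₁) = 1 − (-0.039)(-1.720) = 0.9329; argument = -0.075 + (-1.720)/0.9329 = -1.9187 → -1.92.
α₁ = Φ(-1.92) = 0.0274; rank = round(100 × 0.0274) = 3; θ*₍3₎ = 25.89.
Upper: z₀ + z₂ = 1.570; 1 − a(z₀+z₂) = 1.0612; argument = 1.4044 → 1.40; α₂ = 0.9192; rank = 92; θ*₍92₎ = 31.28.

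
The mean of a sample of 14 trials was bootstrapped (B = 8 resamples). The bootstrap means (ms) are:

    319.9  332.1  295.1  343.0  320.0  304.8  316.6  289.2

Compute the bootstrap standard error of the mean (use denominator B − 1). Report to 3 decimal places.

SE* = 18.101

Bootstrap SE is the standard deviation of the 8 replicate means.
Mean of replicates: (319.9 + 332.1 + 295.1 + 343.0 + 320.0 + 304.8 + 316.6 + 289.2) / 8 = 2520.7000 / 8 = 315.0875
Sum of squared deviations: (+4.8125)² + (+17.0125)² + (−19.9875)² + (+27.9125)² + (+4.9125)² + (−10.2875)² + (+1.5125)² + (−25.8875)² = 2293.6087
Variance = 2293.6087 / 7 = 327.6584
SE* = √327.6584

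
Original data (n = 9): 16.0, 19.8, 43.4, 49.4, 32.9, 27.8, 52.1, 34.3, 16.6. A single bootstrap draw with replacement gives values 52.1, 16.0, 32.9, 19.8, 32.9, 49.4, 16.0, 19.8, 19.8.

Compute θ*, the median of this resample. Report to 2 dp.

Sorted: 16.0, 16.0, 19.8, 19.8, 19.8, 32.9, 32.9, 49.4, 52.1
Median = middle value = 19.80

θ* = 19.80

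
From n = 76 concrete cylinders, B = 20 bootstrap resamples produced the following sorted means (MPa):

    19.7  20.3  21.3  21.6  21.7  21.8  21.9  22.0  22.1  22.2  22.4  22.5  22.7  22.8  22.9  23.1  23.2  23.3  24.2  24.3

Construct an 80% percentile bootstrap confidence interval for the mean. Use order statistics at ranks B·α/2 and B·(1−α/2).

α = 0.20; lower rank = 20 × 0.100 = 2; upper rank = 20 × 0.900 = 18.
The 2nd smallest replicate is 20.3; the 18th is 23.3.

(20.3, 23.3)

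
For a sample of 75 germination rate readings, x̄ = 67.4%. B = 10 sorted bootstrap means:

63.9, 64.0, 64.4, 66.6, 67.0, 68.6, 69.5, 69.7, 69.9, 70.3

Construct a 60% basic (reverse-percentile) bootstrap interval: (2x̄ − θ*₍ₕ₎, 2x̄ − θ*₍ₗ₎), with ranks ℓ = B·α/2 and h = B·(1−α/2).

(65.1, 70.8)

Percentile endpoints at ranks 2 and 8: θ*₍2₎ = 64.0, θ*₍8₎ = 69.7.
Basic interval reflects these around x̄:
  lower = 2 × 67.4 − 69.7 = 65.1
  upper = 2 × 67.4 − 64.0 = 70.8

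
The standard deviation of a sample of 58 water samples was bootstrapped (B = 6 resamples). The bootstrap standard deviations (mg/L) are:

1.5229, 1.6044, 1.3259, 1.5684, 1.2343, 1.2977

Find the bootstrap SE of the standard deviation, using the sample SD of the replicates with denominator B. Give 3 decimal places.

SE* = 0.144

Bootstrap SE is the standard deviation of the 6 replicate standard deviations.
Mean of replicates: (1.5229 + 1.6044 + 1.3259 + 1.5684 + 1.2343 + 1.2977) / 6 = 8.55360 / 6 = 1.42560
Sum of squared deviations: (+0.09730)² + (+0.17880)² + (−0.09970)² + (+0.14280)² + (−0.19130)² + (−0.12790)² = 0.12472
Variance = 0.12472 / 6 = 0.02079
SE* = √0.02079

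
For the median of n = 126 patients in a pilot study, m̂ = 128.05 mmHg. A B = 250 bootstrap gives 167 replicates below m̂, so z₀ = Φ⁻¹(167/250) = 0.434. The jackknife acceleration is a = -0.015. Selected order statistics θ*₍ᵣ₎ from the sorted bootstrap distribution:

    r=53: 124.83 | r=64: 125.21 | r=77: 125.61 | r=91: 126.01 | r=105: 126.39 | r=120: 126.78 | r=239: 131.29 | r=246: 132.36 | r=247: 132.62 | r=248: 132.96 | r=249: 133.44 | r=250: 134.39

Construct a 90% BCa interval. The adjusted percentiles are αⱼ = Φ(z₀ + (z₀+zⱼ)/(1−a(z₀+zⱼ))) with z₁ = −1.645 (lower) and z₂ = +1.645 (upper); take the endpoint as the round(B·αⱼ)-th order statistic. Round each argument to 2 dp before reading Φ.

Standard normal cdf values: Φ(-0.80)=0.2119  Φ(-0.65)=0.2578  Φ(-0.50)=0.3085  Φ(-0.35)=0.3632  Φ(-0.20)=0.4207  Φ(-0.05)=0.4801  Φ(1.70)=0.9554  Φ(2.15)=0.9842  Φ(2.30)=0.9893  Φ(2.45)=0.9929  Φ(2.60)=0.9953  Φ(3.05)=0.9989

Lower: z₀ + z₁ = 0.434 + (-1.645) = -1.211; 1 − a(z₀+z₁) = 1 − (-0.015)(-1.211) = 0.9818; argument = 0.434 + (-1.211)/0.9818 = -0.7994 → -0.80.
α₁ = Φ(-0.80) = 0.2119; rank = round(250 × 0.2119) = 53; θ*₍53₎ = 124.83.
Upper: z₀ + z₂ = 2.079; 1 − a(z₀+z₂) = 1.0312; argument = 2.4501 → 2.45; α₂ = 0.9929; rank = 248; θ*₍248₎ = 132.96.

(124.83, 132.96)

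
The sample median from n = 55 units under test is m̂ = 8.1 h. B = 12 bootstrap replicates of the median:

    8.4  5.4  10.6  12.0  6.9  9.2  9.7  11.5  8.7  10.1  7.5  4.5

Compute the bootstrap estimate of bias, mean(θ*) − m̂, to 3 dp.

mean(θ*) = (8.4 + 5.4 + 10.6 + 12.0 + 6.9 + 9.2 + 9.7 + 11.5 + 8.7 + 10.1 + 7.5 + 4.5) / 12 = 8.7083
bias = 8.7083 − 8.1

bias = +0.608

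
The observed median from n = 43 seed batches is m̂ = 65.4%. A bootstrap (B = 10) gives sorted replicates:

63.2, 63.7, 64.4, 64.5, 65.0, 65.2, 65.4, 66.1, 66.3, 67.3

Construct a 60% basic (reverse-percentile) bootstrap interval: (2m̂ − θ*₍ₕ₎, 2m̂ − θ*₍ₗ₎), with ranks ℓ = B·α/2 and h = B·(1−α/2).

(64.7, 67.1)

Percentile endpoints at ranks 2 and 8: θ*₍2₎ = 63.7, θ*₍8₎ = 66.1.
Basic interval reflects these around m̂:
  lower = 2 × 65.4 − 66.1 = 64.7
  upper = 2 × 65.4 − 63.7 = 67.1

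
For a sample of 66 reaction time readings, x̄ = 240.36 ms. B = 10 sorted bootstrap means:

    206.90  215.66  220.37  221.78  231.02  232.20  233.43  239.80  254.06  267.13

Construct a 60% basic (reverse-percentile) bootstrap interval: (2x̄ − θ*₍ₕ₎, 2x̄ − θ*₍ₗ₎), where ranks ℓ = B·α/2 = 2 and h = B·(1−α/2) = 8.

Percentile endpoints at ranks 2 and 8: θ*₍2₎ = 215.66, θ*₍8₎ = 239.80.
Basic interval reflects these around x̄:
  lower = 2 × 240.36 − 239.80 = 240.92
  upper = 2 × 240.36 − 215.66 = 265.06

(240.92, 265.06)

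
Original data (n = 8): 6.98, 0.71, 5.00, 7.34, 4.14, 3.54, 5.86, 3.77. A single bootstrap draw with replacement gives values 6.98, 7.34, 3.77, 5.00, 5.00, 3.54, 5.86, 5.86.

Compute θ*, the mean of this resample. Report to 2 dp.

θ* = 5.42

Mean = (6.98 + 7.34 + 3.77 + 5.00 + 5.00 + 3.54 + 5.86 + 5.86) / 8 = 43.350 / 8 = 5.42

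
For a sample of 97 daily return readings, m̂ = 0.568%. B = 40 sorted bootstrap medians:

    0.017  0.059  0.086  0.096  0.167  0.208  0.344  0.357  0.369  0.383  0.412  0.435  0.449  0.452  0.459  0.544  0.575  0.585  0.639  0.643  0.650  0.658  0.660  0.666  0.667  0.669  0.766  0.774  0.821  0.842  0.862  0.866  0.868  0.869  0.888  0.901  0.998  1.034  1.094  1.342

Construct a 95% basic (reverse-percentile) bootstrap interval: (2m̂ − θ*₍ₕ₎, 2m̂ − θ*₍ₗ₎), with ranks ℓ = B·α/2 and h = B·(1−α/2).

Percentile endpoints at ranks 1 and 39: θ*₍1₎ = 0.017, θ*₍39₎ = 1.094.
Basic interval reflects these around m̂:
  lower = 2 × 0.568 − 1.094 = 0.042
  upper = 2 × 0.568 − 0.017 = 1.119

(0.042, 1.119)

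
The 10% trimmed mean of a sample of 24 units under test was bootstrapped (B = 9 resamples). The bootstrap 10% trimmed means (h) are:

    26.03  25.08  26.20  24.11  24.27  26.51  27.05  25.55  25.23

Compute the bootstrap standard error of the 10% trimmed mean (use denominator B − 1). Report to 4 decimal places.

SE* = 0.9912

Bootstrap SE is the standard deviation of the 9 replicate 10% trimmed means.
Mean of replicates: (26.03 + 25.08 + 26.20 + 24.11 + 24.27 + 26.51 + 27.05 + 25.55 + 25.23) / 9 = 230.03000 / 9 = 25.55889
Sum of squared deviations: (+0.47111)² + (−0.47889)² + (+0.64111)² + (−1.44889)² + (−1.28889)² + (+0.95111)² + (+1.49111)² + (−0.00889)² + (−0.32889)² = 7.85909
Variance = 7.85909 / 8 = 0.98239
SE* = √0.98239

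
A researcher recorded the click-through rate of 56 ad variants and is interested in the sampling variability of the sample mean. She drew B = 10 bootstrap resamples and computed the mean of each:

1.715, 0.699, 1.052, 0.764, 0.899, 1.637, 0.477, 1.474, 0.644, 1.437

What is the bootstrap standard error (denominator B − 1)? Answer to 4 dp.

SE* = 0.4507

Bootstrap SE is the standard deviation of the 10 replicate means.
Mean of replicates: (1.715 + 0.699 + 1.052 + 0.764 + 0.899 + 1.637 + 0.477 + 1.474 + 0.644 + 1.437) / 10 = 10.79800 / 10 = 1.07980
Sum of squared deviations: (+0.63520)² + (−0.38080)² + (−0.02780)² + (−0.31580)² + (−0.18080)² + (+0.55720)² + (−0.60280)² + (+0.39420)² + (−0.43580)² + (+0.35720)² = 1.82843
Variance = 1.82843 / 9 = 0.20316
SE* = √0.20316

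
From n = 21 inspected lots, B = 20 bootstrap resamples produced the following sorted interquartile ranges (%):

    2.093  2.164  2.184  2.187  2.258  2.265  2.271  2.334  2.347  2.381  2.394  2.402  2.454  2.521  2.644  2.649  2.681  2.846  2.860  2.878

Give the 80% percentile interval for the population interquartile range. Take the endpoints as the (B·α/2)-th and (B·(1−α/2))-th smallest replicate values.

α = 0.20; lower rank = 20 × 0.100 = 2; upper rank = 20 × 0.900 = 18.
The 2nd smallest replicate is 2.164; the 18th is 2.846.

(2.164, 2.846)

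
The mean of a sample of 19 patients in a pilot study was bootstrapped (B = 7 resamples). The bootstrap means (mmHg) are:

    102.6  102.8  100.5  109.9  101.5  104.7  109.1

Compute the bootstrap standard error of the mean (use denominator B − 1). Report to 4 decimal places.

SE* = 3.6932

Bootstrap SE is the standard deviation of the 7 replicate means.
Mean of replicates: (102.6 + 102.8 + 100.5 + 109.9 + 101.5 + 104.7 + 109.1) / 7 = 731.10000 / 7 = 104.44286
Sum of squared deviations: (−1.84286)² + (−1.64286)² + (−3.94286)² + (+5.45714)² + (−2.94286)² + (+0.25714)² + (+4.65714)² = 81.83714
Variance = 81.83714 / 6 = 13.63952
SE* = √13.63952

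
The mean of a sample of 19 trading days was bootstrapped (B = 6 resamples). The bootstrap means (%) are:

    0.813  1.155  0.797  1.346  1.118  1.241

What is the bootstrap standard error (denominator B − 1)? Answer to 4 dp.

SE* = 0.2259

Bootstrap SE is the standard deviation of the 6 replicate means.
Mean of replicates: (0.813 + 1.155 + 0.797 + 1.346 + 1.118 + 1.241) / 6 = 6.47000 / 6 = 1.07833
Sum of squared deviations: (−0.26533)² + (+0.07667)² + (−0.28133)² + (+0.26767)² + (+0.03967)² + (+0.16267)² = 0.25511
Variance = 0.25511 / 5 = 0.05102
SE* = √0.05102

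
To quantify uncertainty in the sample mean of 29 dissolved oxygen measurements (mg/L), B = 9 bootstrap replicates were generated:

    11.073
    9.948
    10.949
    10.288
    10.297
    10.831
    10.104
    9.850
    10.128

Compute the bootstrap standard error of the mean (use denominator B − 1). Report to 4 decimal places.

Bootstrap SE is the standard deviation of the 9 replicate means.
Mean of replicates: (11.073 + 9.948 + 10.949 + 10.288 + 10.297 + 10.831 + 10.104 + 9.850 + 10.128) / 9 = 93.46800 / 9 = 10.38533
Sum of squared deviations: (+0.68767)² + (−0.43733)² + (+0.56367)² + (−0.09733)² + (−0.08833)² + (+0.44567)² + (−0.28133)² + (−0.53533)² + (−0.25733)² = 1.62971
Variance = 1.62971 / 8 = 0.20371
SE* = √0.20371

SE* = 0.4513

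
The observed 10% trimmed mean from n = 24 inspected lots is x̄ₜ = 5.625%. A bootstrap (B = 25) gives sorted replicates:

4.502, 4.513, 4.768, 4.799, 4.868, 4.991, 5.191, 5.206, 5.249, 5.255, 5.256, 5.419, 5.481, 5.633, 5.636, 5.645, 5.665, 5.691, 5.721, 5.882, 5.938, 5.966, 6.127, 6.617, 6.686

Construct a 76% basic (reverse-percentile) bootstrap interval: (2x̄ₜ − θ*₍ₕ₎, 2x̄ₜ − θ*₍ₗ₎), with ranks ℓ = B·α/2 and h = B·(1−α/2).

Percentile endpoints at ranks 3 and 22: θ*₍3₎ = 4.768, θ*₍22₎ = 5.966.
Basic interval reflects these around x̄ₜ:
  lower = 2 × 5.625 − 5.966 = 5.284
  upper = 2 × 5.625 − 4.768 = 6.482

(5.284, 6.482)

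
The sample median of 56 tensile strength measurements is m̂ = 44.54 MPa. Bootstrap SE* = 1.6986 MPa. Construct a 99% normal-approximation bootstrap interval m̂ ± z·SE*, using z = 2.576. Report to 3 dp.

Margin = 2.576 × 1.6986 = 4.3756
Interval: 44.54 ± 4.3756

(40.164, 48.916)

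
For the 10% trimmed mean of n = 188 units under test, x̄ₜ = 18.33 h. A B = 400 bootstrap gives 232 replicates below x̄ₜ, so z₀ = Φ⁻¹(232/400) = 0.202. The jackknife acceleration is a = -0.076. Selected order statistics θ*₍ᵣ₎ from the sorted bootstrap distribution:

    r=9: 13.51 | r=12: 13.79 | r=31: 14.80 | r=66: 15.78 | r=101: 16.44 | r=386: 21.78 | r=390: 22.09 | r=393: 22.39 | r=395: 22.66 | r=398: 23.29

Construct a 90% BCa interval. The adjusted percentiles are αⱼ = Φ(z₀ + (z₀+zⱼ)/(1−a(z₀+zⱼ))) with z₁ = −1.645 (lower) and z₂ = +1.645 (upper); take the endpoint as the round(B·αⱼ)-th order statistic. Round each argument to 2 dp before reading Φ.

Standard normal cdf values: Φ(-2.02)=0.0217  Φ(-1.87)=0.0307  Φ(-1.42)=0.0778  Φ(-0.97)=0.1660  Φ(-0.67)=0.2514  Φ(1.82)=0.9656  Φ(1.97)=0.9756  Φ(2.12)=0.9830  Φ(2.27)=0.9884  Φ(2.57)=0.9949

Lower: z₀ + z₁ = 0.202 + (-1.645) = -1.443; 1 − a(z₀+z₁) = 1 − (-0.076)(-1.443) = 0.8903; argument = 0.202 + (-1.443)/0.8903 = -1.4187 → -1.42.
α₁ = Φ(-1.42) = 0.0778; rank = round(400 × 0.0778) = 31; θ*₍31₎ = 14.80.
Upper: z₀ + z₂ = 1.847; 1 − a(z₀+z₂) = 1.1404; argument = 1.8216 → 1.82; α₂ = 0.9656; rank = 386; θ*₍386₎ = 21.78.

(14.80, 21.78)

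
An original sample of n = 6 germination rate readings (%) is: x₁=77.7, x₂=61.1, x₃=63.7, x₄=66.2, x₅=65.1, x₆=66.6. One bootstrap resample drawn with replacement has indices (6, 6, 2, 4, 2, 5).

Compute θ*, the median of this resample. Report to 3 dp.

Resample values: 66.6, 66.6, 61.1, 66.2, 61.1, 65.1.
Sorted: 61.1, 61.1, 65.1, 66.2, 66.6, 66.6
Median = average of the two middle values = 65.650

θ* = 65.650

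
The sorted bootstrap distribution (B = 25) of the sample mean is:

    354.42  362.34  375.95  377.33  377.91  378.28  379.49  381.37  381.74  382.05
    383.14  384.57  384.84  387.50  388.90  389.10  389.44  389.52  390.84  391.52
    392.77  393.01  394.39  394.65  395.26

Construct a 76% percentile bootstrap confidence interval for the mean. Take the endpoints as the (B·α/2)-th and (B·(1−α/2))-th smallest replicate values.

(375.95, 393.01)

α = 0.24; lower rank = 25 × 0.120 = 3; upper rank = 25 × 0.880 = 22.
The 3rd smallest replicate is 375.95; the 22nd is 393.01.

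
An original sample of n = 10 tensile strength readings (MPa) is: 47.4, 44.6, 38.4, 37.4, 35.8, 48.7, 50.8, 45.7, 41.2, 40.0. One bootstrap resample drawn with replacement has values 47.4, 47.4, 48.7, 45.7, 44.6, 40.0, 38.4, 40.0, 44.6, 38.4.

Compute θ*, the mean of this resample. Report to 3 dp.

θ* = 43.520

Mean = (47.4 + 47.4 + 48.7 + 45.7 + 44.6 + 40.0 + 38.4 + 40.0 + 44.6 + 38.4) / 10 = 435.20 / 10 = 43.520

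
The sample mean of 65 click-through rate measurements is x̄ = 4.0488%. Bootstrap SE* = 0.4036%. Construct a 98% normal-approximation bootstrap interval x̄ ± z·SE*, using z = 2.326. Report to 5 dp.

(3.11003, 4.98757)

Margin = 2.326 × 0.4036 = 0.938774
Interval: 4.0488 ± 0.938774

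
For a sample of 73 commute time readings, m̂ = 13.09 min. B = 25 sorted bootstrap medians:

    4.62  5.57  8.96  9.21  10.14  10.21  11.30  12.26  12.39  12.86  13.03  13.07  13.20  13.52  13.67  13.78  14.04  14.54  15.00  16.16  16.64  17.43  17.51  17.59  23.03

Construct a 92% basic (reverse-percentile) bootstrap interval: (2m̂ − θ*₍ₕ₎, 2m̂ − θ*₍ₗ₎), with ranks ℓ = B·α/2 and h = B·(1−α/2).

Percentile endpoints at ranks 1 and 24: θ*₍1₎ = 4.62, θ*₍24₎ = 17.59.
Basic interval reflects these around m̂:
  lower = 2 × 13.09 − 17.59 = 8.59
  upper = 2 × 13.09 − 4.62 = 21.56

(8.59, 21.56)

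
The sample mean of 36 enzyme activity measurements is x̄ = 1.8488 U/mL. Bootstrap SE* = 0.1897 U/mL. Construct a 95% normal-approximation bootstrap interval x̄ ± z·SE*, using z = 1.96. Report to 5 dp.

(1.47699, 2.22061)

Margin = 1.96 × 0.1897 = 0.371812
Interval: 1.8488 ± 0.371812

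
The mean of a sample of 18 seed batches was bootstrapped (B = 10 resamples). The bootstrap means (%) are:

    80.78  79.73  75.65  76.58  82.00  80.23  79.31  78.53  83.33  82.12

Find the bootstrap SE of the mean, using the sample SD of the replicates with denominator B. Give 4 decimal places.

SE* = 2.3080

Bootstrap SE is the standard deviation of the 10 replicate means.
Mean of replicates: (80.78 + 79.73 + 75.65 + 76.58 + 82.00 + 80.23 + 79.31 + 78.53 + 83.33 + 82.12) / 10 = 798.26000 / 10 = 79.82600
Sum of squared deviations: (+0.95400)² + (−0.09600)² + (−4.17600)² + (−3.24600)² + (+2.17400)² + (+0.40400)² + (−0.51600)² + (−1.29600)² + (+3.50400)² + (+2.29400)² = 53.27064
Variance = 53.27064 / 10 = 5.32706
SE* = √5.32706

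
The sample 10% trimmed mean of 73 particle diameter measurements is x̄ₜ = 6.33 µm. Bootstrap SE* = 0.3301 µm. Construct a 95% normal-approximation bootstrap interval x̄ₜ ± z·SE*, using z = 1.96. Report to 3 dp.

(5.683, 6.977)

Margin = 1.96 × 0.3301 = 0.6470
Interval: 6.33 ± 0.6470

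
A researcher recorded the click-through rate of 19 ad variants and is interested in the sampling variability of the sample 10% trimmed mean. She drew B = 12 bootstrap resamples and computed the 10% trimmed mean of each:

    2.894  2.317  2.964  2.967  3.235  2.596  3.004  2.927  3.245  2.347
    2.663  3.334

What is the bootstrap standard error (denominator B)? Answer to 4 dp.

Bootstrap SE is the standard deviation of the 12 replicate 10% trimmed means.
Mean of replicates: (2.894 + 2.317 + 2.964 + 2.967 + 3.235 + 2.596 + 3.004 + 2.927 + 3.245 + 2.347 + 2.663 + 3.334) / 12 = 34.49300 / 12 = 2.87442
Sum of squared deviations: (+0.01958)² + (−0.55742)² + (+0.08958)² + (+0.09258)² + (+0.36058)² + (−0.27842)² + (+0.12958)² + (+0.05258)² + (+0.37058)² + (−0.52742)² + (−0.21142)² + (+0.45958)² = 1.22620
Variance = 1.22620 / 12 = 0.10218
SE* = √0.10218

SE* = 0.3197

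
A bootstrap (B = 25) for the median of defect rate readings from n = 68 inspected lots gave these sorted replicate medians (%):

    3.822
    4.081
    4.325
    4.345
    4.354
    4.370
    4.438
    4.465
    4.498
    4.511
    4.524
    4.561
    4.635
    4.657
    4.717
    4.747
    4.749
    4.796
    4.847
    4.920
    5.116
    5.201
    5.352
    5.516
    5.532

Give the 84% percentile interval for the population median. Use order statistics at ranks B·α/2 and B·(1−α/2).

α = 0.16; lower rank = 25 × 0.080 = 2; upper rank = 25 × 0.920 = 23.
The 2nd smallest replicate is 4.081; the 23rd is 5.352.

(4.081, 5.352)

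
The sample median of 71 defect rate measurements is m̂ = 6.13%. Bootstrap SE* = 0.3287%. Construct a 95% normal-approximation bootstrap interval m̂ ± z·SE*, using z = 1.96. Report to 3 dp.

Margin = 1.96 × 0.3287 = 0.6443
Interval: 6.13 ± 0.6443

(5.486, 6.774)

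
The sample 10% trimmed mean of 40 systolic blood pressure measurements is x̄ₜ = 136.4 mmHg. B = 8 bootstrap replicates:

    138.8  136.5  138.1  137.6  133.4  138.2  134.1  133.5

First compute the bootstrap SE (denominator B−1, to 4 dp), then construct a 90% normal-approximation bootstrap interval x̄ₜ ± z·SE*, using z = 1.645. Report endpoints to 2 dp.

Mean of replicates = 136.2750; sum of squared deviations = 35.9150; SE* = √(35.9150/7) = 2.2651
Margin = 1.645 × 2.2651 = 3.726
Interval: 136.4 ± 3.726

(132.67, 140.13)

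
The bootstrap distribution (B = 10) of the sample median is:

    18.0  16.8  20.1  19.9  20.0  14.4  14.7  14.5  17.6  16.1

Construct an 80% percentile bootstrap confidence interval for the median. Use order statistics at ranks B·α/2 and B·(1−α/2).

Sorted replicates: 14.4, 14.5, 14.7, 16.1, 16.8, 17.6, 18.0, 19.9, 20.0, 20.1
α = 0.20; lower rank = 10 × 0.100 = 1; upper rank = 10 × 0.900 = 9.
The 1st smallest replicate is 14.4; the 9th is 20.0.

(14.4, 20.0)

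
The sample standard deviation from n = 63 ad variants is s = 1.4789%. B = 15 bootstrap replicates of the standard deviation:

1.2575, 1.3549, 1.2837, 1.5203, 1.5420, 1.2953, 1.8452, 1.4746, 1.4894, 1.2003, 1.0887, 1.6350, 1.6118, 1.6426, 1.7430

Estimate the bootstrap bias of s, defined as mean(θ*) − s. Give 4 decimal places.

bias = −0.0133

mean(θ*) = (1.2575 + 1.3549 + 1.2837 + 1.5203 + 1.5420 + 1.2953 + 1.8452 + 1.4746 + 1.4894 + 1.2003 + 1.0887 + 1.6350 + 1.6118 + 1.6426 + 1.7430) / 15 = 1.46562
bias = 1.46562 − 1.4789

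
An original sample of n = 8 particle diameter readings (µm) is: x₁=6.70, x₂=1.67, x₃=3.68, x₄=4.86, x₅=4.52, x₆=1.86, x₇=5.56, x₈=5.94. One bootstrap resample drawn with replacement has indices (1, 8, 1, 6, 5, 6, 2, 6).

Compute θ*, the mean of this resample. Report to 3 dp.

θ* = 3.889

Resample values: 6.70, 5.94, 6.70, 1.86, 4.52, 1.86, 1.67, 1.86.
Mean = (6.70 + 5.94 + 6.70 + 1.86 + 4.52 + 1.86 + 1.67 + 1.86) / 8 = 31.110 / 8 = 3.889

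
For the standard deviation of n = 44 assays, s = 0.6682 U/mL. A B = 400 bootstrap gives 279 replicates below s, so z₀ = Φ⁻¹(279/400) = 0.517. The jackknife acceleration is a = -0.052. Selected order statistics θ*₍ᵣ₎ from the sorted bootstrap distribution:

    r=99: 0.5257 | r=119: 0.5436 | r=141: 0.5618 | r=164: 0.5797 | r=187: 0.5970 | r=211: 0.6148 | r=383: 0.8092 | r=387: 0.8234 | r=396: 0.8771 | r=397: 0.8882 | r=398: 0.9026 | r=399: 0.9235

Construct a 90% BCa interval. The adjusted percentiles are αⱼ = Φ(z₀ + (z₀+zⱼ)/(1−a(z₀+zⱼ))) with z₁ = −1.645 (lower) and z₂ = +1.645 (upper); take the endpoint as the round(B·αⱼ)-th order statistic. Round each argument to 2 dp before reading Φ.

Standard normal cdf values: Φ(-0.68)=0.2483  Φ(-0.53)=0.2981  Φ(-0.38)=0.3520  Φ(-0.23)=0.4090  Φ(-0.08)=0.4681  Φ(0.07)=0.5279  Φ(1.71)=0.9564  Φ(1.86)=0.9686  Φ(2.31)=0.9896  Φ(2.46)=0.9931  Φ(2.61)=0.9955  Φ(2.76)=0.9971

Lower: z₀ + z₁ = 0.517 + (-1.645) = -1.128; 1 − a(z₀+z₁) = 1 − (-0.052)(-1.128) = 0.9413; argument = 0.517 + (-1.128)/0.9413 = -0.6813 → -0.68.
α₁ = Φ(-0.68) = 0.2483; rank = round(400 × 0.2483) = 99; θ*₍99₎ = 0.5257.
Upper: z₀ + z₂ = 2.162; 1 − a(z₀+z₂) = 1.1124; argument = 2.4605 → 2.46; α₂ = 0.9931; rank = 397; θ*₍397₎ = 0.8882.

(0.5257, 0.8882)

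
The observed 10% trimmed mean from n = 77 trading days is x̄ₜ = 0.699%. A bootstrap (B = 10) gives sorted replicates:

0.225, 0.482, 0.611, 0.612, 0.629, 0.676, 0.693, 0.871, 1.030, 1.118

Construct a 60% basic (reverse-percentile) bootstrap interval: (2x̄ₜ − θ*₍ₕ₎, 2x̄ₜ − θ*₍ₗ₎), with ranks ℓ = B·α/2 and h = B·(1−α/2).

(0.527, 0.916)

Percentile endpoints at ranks 2 and 8: θ*₍2₎ = 0.482, θ*₍8₎ = 0.871.
Basic interval reflects these around x̄ₜ:
  lower = 2 × 0.699 − 0.871 = 0.527
  upper = 2 × 0.699 − 0.482 = 0.916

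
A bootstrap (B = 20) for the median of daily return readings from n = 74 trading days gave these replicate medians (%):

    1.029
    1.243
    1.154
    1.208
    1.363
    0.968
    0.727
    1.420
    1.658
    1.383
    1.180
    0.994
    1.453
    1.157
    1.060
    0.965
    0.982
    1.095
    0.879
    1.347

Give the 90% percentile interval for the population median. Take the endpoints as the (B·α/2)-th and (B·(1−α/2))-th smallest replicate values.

Sorted replicates: 0.727, 0.879, 0.965, 0.968, 0.982, 0.994, 1.029, 1.060, 1.095, 1.154, 1.157, 1.180, 1.208, 1.243, 1.347, 1.363, 1.383, 1.420, 1.453, 1.658
α = 0.10; lower rank = 20 × 0.050 = 1; upper rank = 20 × 0.950 = 19.
The 1st smallest replicate is 0.727; the 19th is 1.453.

(0.727, 1.453)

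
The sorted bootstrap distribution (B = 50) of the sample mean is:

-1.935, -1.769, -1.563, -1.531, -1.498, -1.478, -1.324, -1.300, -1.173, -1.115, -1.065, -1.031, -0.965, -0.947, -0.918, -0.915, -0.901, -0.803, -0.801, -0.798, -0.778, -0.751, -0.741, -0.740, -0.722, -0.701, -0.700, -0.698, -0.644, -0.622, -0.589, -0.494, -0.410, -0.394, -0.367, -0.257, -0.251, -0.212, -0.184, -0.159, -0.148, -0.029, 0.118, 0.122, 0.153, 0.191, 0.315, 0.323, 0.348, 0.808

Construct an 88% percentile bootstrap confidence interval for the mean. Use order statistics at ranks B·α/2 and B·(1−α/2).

α = 0.12; lower rank = 50 × 0.060 = 3; upper rank = 50 × 0.940 = 47.
The 3rd smallest replicate is -1.563; the 47th is 0.315.

(-1.563, 0.315)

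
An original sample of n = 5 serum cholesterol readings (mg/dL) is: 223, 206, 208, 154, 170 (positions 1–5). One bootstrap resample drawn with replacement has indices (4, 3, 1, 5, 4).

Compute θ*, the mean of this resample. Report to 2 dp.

Resample values: 154, 208, 223, 170, 154.
Mean = (154 + 208 + 223 + 170 + 154) / 5 = 909.0 / 5 = 181.80

θ* = 181.80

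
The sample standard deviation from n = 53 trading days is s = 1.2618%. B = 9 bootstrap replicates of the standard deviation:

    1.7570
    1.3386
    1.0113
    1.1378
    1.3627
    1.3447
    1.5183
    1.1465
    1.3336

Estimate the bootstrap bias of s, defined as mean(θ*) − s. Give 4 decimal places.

bias = +0.0660

mean(θ*) = (1.7570 + 1.3386 + 1.0113 + 1.1378 + 1.3627 + 1.3447 + 1.5183 + 1.1465 + 1.3336) / 9 = 1.32783
bias = 1.32783 − 1.2618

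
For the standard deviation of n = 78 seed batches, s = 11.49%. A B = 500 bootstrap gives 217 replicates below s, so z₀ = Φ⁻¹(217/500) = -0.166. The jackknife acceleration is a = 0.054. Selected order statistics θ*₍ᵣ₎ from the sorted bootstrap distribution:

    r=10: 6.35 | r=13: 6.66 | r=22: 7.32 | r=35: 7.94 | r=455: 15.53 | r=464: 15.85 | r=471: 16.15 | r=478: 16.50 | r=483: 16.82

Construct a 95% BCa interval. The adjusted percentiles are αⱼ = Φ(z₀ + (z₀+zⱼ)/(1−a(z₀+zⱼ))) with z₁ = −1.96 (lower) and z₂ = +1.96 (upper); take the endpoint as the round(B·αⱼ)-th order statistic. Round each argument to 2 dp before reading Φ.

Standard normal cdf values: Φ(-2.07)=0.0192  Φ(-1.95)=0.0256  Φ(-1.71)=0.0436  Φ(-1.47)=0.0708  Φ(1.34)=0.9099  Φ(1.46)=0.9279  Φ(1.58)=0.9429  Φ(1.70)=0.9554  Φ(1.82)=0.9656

Lower: z₀ + z₁ = -0.166 + (-1.960) = -2.126; 1 − a(z₀+z₁) = 1 − (0.054)(-2.126) = 1.1148; argument = -0.166 + (-2.126)/1.1148 = -2.0731 → -2.07.
α₁ = Φ(-2.07) = 0.0192; rank = round(500 × 0.0192) = 10; θ*₍10₎ = 6.35.
Upper: z₀ + z₂ = 1.794; 1 − a(z₀+z₂) = 0.9031; argument = 1.8204 → 1.82; α₂ = 0.9656; rank = 483; θ*₍483₎ = 16.82.

(6.35, 16.82)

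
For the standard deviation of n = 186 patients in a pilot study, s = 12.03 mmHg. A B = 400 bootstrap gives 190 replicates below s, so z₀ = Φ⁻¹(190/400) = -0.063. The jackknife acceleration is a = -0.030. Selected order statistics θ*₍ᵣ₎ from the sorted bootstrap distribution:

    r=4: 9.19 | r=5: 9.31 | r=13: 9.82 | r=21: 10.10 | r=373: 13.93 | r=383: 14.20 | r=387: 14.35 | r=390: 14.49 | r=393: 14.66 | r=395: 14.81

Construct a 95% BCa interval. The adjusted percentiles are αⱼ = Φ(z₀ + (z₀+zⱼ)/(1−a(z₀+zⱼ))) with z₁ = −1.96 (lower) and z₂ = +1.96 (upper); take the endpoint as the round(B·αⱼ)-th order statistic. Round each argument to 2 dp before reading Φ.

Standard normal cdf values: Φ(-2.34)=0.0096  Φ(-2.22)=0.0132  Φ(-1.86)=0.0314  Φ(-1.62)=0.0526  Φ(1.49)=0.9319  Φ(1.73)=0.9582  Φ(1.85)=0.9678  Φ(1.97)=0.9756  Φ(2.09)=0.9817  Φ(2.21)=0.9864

Lower: z₀ + z₁ = -0.063 + (-1.960) = -2.023; 1 − a(z₀+z₁) = 1 − (-0.030)(-2.023) = 0.9393; argument = -0.063 + (-2.023)/0.9393 = -2.2167 → -2.22.
α₁ = Φ(-2.22) = 0.0132; rank = round(400 × 0.0132) = 5; θ*₍5₎ = 9.31.
Upper: z₀ + z₂ = 1.897; 1 − a(z₀+z₂) = 1.0569; argument = 1.7319 → 1.73; α₂ = 0.9582; rank = 383; θ*₍383₎ = 14.20.

(9.31, 14.20)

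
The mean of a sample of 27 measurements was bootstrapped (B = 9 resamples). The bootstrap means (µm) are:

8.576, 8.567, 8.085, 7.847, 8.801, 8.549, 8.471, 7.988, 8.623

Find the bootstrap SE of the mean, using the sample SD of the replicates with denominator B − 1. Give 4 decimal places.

SE* = 0.3299

Bootstrap SE is the standard deviation of the 9 replicate means.
Mean of replicates: (8.576 + 8.567 + 8.085 + 7.847 + 8.801 + 8.549 + 8.471 + 7.988 + 8.623) / 9 = 75.50700 / 9 = 8.38967
Sum of squared deviations: (+0.18633)² + (+0.17733)² + (−0.30467)² + (−0.54267)² + (+0.41133)² + (+0.15933)² + (+0.08133)² + (−0.40167)² + (+0.23333)² = 0.87045
Variance = 0.87045 / 8 = 0.10881
SE* = √0.10881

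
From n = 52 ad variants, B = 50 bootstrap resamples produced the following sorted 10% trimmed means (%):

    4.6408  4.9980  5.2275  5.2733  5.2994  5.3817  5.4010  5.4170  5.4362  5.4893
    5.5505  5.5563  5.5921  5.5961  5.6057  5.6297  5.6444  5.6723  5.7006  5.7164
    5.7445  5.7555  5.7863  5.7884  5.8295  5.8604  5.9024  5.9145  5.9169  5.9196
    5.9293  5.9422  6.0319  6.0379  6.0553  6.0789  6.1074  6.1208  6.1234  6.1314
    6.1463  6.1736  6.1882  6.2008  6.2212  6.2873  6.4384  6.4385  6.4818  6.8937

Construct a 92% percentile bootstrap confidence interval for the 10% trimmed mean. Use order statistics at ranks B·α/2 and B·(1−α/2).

(4.9980, 6.4385)

α = 0.08; lower rank = 50 × 0.040 = 2; upper rank = 50 × 0.960 = 48.
The 2nd smallest replicate is 4.9980; the 48th is 6.4385.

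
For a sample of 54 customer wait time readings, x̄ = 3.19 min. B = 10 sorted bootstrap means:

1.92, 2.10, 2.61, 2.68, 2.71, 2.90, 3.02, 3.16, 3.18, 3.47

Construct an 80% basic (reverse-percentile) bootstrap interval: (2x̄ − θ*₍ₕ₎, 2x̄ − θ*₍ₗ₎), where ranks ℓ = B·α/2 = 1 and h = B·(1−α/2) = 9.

(3.20, 4.46)

Percentile endpoints at ranks 1 and 9: θ*₍1₎ = 1.92, θ*₍9₎ = 3.18.
Basic interval reflects these around x̄:
  lower = 2 × 3.19 − 3.18 = 3.20
  upper = 2 × 3.19 − 1.92 = 4.46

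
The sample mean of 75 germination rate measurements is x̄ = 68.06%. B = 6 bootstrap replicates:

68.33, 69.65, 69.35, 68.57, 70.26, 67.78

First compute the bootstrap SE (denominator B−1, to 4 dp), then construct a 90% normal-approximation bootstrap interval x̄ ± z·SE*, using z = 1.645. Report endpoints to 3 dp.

Mean of replicates = 68.9900; sum of squared deviations = 4.2542; SE* = √(4.2542/5) = 0.9224
Margin = 1.645 × 0.9224 = 1.5173
Interval: 68.06 ± 1.5173

(66.543, 69.577)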